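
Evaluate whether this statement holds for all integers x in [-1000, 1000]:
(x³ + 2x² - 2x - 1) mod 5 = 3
The claim fails at x = 0:
x = 0: LHS = (0³ + 2·0² - 2·0 - 1) mod 5 = (-1) mod 5 = 4; 4 = 3 — FAILS

Because a single integer refutes it, the statement is false.

Answer: False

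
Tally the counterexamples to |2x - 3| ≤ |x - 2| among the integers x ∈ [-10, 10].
Counterexamples in [-10, 10]: {-10, -9, -8, -7, -6, -5, -4, -3, -2, -1, 0, 2, 3, 4, 5, 6, 7, 8, 9, 10}.

Counting them gives 20 values.

Answer: 20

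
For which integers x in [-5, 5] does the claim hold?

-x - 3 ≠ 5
Over all integers in [-5, 5], LHS − RHS is always negative; it is closest to 0 at x = -5, where it equals -3:
x = -5: LHS = -(-5) - 3 = 2; 2 ≠ 5 — holds
At the ends of the range:
x = 5: LHS = -5 - 3 = -8; -8 ≠ 5 — holds
Hence LHS − RHS is never 0, i.e. the two sides are never equal, so the relation holds for every integer in [-5, 5].

Answer: All integers in [-5, 5]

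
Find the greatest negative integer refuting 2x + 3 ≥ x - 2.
Testing negative integers from -1 downward:
x = -1: LHS = 2·(-1) + 3 = 1, RHS = (-1) - 2 = -3; 1 ≥ -3 — holds
x = -2: LHS = 2·(-2) + 3 = -1, RHS = (-2) - 2 = -4; -1 ≥ -4 — holds
x = -3: LHS = 2·(-3) + 3 = -3, RHS = (-3) - 2 = -5; -3 ≥ -5 — holds
x = -4: LHS = 2·(-4) + 3 = -5, RHS = (-4) - 2 = -6; -5 ≥ -6 — holds
x = -5: LHS = 2·(-5) + 3 = -7, RHS = (-5) - 2 = -7; -7 ≥ -7 — holds
x = -6: LHS = 2·(-6) + 3 = -9, RHS = (-6) - 2 = -8; -9 ≥ -8 — FAILS  ← closest negative counterexample to 0

Answer: x = -6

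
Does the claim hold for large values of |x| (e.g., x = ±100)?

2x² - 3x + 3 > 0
x = 100: LHS = 2·100² - 3·100 + 3 = 19703; 19703 > 0 — holds
x = -100: LHS = 2·(-100)² - 3·(-100) + 3 = 20303; 20303 > 0 — holds

Answer: Yes, holds for both x = 100 and x = -100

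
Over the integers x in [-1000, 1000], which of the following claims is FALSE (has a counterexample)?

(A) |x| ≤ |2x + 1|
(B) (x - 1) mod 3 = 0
(A) Over all integers in [-1000, 1000], LHS − RHS is largest at x = -1, where it equals 0:
x = -1: LHS = |-1| = 1, RHS = |2·(-1) + 1| = |-1| = 1; 1 ≤ 1 — holds
At the ends of the range:
x = -1000: LHS = |-1000| = 1000, RHS = |2·(-1000) + 1| = |-1999| = 1999; 1000 ≤ 1999 — holds
x = 1000: LHS = |1000| = 1000, RHS = |2·1000 + 1| = |2001| = 2001; 1000 ≤ 2001 — holds
Hence LHS − RHS is never positive, i.e. LHS ≤ RHS throughout, so the relation holds for every integer in [-1000, 1000].

(B) x = 0: LHS = (0 - 1) mod 3 = (-1) mod 3 = 2; 2 = 0 — FAILS

Only (B) has a counterexample.

Answer: B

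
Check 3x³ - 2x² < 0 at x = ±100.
x = 100: LHS = 3·100³ - 2·100² = 2980000; 2980000 < 0 — FAILS
x = -100: LHS = 3·(-100)³ - 2·(-100)² = -3020000; -3020000 < 0 — holds

Answer: Partially: fails for x = 100, holds for x = -100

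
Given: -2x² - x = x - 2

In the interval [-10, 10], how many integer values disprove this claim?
Counterexamples in [-10, 10]: {-10, -9, -8, -7, -6, -5, -4, -3, -2, -1, 0, 1, 2, 3, 4, 5, 6, 7, 8, 9, 10}.

Counting them gives 21 values.

Answer: 21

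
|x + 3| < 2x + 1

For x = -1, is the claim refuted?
Substitute x = -1 into the relation:
x = -1: LHS = |(-1) + 3| = |2| = 2, RHS = 2·(-1) + 1 = -1; 2 < -1 — FAILS

Since the claim fails at x = -1, this value is a counterexample.

Answer: Yes, x = -1 is a counterexample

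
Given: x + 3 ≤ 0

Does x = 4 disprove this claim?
Substitute x = 4 into the relation:
x = 4: LHS = 4 + 3 = 7; 7 ≤ 0 — FAILS

Since the claim fails at x = 4, this value is a counterexample.

Answer: Yes, x = 4 is a counterexample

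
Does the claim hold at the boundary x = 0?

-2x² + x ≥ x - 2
x = 0: LHS = -2·0² + 0 = 0, RHS = 0 - 2 = -2; 0 ≥ -2 — holds

The relation is satisfied at x = 0.

Answer: Yes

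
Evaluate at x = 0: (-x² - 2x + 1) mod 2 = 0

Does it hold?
x = 0: LHS = (-0² - 2·0 + 1) mod 2 = 1 mod 2 = 1; 1 = 0 — FAILS

The relation fails at x = 0, so x = 0 is a counterexample.

Answer: No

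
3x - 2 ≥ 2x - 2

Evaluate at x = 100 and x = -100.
x = 100: LHS = 3·100 - 2 = 298, RHS = 2·100 - 2 = 198; 298 ≥ 198 — holds
x = -100: LHS = 3·(-100) - 2 = -302, RHS = 2·(-100) - 2 = -202; -302 ≥ -202 — FAILS

Answer: Partially: holds for x = 100, fails for x = -100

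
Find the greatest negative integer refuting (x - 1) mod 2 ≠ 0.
Testing negative integers from -1 downward:
x = -1: LHS = ((-1) - 1) mod 2 = (-2) mod 2 = 0; 0 ≠ 0 — FAILS  ← closest negative counterexample to 0

Answer: x = -1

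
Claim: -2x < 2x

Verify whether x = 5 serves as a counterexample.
Substitute x = 5 into the relation:
x = 5: LHS = -2·5 = -10, RHS = 2·5 = 10; -10 < 10 — holds

The claim holds here, so x = 5 is not a counterexample. (A counterexample exists elsewhere, e.g. x = 0.)

Answer: No, x = 5 is not a counterexample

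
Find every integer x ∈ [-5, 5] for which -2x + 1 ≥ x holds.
Holds for: {-5, -4, -3, -2, -1, 0}
Fails for: {1, 2, 3, 4, 5}

Answer: {-5, -4, -3, -2, -1, 0}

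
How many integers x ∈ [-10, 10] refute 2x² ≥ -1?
Over all integers in [-10, 10], LHS − RHS is smallest at x = 0, where it equals 1:
x = 0: LHS = 2·0² = 0; 0 ≥ -1 — holds
At the ends of the range:
x = -10: LHS = 2·(-10)² = 200; 200 ≥ -1 — holds
x = 10: LHS = 2·10² = 200; 200 ≥ -1 — holds
Hence LHS − RHS is never negative, i.e. LHS ≥ RHS throughout, so the relation holds for every integer in [-10, 10].

No counterexample appears in that range.

Answer: 0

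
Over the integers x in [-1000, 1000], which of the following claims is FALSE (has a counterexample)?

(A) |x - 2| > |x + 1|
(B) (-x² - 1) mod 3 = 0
(A) x = 1: LHS = |1 - 2| = |-1| = 1, RHS = |1 + 1| = |2| = 2; 1 > 2 — FAILS
(B) x = 0: LHS = (-0² - 1) mod 3 = (-1) mod 3 = 2; 2 = 0 — FAILS

Answer: Both A and B are false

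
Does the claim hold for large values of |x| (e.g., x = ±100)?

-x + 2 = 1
x = 100: LHS = -100 + 2 = -98; -98 = 1 — FAILS
x = -100: LHS = -(-100) + 2 = 102; 102 = 1 — FAILS

Answer: No, fails for both x = 100 and x = -100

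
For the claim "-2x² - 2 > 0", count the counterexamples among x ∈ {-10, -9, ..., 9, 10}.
Counterexamples in [-10, 10]: {-10, -9, -8, -7, -6, -5, -4, -3, -2, -1, 0, 1, 2, 3, 4, 5, 6, 7, 8, 9, 10}.

Counting them gives 21 values.

Answer: 21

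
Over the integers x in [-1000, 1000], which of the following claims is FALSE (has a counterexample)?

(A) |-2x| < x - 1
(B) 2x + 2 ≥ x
(A) x = 0: LHS = |-2·0| = |0| = 0, RHS = 0 - 1 = -1; 0 < -1 — FAILS
(B) x = -3: LHS = 2·(-3) + 2 = -4; -4 ≥ -3 — FAILS

Answer: Both A and B are false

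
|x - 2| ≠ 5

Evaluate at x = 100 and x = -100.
x = 100: LHS = |100 - 2| = |98| = 98; 98 ≠ 5 — holds
x = -100: LHS = |(-100) - 2| = |-102| = 102; 102 ≠ 5 — holds

Answer: Yes, holds for both x = 100 and x = -100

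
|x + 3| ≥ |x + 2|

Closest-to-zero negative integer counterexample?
Testing negative integers from -1 downward:
x = -1: LHS = |(-1) + 3| = |2| = 2, RHS = |(-1) + 2| = |1| = 1; 2 ≥ 1 — holds
x = -2: LHS = |(-2) + 3| = |1| = 1, RHS = |(-2) + 2| = |0| = 0; 1 ≥ 0 — holds
x = -3: LHS = |(-3) + 3| = |0| = 0, RHS = |(-3) + 2| = |-1| = 1; 0 ≥ 1 — FAILS  ← closest negative counterexample to 0

Answer: x = -3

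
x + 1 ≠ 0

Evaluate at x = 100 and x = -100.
x = 100: LHS = 100 + 1 = 101; 101 ≠ 0 — holds
x = -100: LHS = (-100) + 1 = -99; -99 ≠ 0 — holds

Answer: Yes, holds for both x = 100 and x = -100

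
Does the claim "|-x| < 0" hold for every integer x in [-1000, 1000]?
The claim fails at x = 0:
x = 0: LHS = |-0| = |0| = 0; 0 < 0 — FAILS

Because a single integer refutes it, the statement is false.

Answer: False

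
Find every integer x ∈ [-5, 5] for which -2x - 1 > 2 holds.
Holds for: {-5, -4, -3, -2}
Fails for: {-1, 0, 1, 2, 3, 4, 5}

Answer: {-5, -4, -3, -2}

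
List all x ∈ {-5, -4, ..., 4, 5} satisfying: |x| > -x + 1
Holds for: {1, 2, 3, 4, 5}
Fails for: {-5, -4, -3, -2, -1, 0}

Answer: {1, 2, 3, 4, 5}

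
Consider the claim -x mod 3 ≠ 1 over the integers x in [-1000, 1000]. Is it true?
The claim fails at x = -1:
x = -1: LHS = (-(-1)) mod 3 = 1 mod 3 = 1; 1 ≠ 1 — FAILS

Because a single integer refutes it, the statement is false.

Answer: False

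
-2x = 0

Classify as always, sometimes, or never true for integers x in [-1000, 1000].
Holds at x = 0: LHS = -2·0 = 0; 0 = 0 — holds
Fails at x = 1: LHS = -2·1 = -2; -2 = 0 — FAILS
It is satisfied by some integers in the range but not all.

Answer: Sometimes true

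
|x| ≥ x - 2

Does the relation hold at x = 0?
x = 0: LHS = |0| = 0, RHS = 0 - 2 = -2; 0 ≥ -2 — holds

The relation is satisfied at x = 0.

Answer: Yes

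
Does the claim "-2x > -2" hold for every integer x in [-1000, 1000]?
The claim fails at x = 1:
x = 1: LHS = -2·1 = -2; -2 > -2 — FAILS

Because a single integer refutes it, the statement is false.

Answer: False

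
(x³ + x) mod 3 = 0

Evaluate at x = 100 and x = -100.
x = 100: LHS = (100³ + 100) mod 3 = 1000100 mod 3 = 2; 2 = 0 — FAILS
x = -100: LHS = ((-100)³ + (-100)) mod 3 = (-1000100) mod 3 = 1; 1 = 0 — FAILS

Answer: No, fails for both x = 100 and x = -100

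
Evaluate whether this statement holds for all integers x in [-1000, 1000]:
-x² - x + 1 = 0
The claim fails at x = 0:
x = 0: LHS = -0² - 0 + 1 = 1; 1 = 0 — FAILS

Because a single integer refutes it, the statement is false.

Answer: False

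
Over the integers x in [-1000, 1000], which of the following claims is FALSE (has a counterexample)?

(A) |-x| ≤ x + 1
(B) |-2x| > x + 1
(A) x = -1: LHS = |-(-1)| = |1| = 1, RHS = (-1) + 1 = 0; 1 ≤ 0 — FAILS
(B) x = 0: LHS = |-2·0| = |0| = 0, RHS = 0 + 1 = 1; 0 > 1 — FAILS

Answer: Both A and B are false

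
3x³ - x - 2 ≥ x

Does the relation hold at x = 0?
x = 0: LHS = 3·0³ - 0 - 2 = -2; -2 ≥ 0 — FAILS

The relation fails at x = 0, so x = 0 is a counterexample.

Answer: No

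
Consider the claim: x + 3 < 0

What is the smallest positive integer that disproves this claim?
Testing positive integers:
x = 1: LHS = 1 + 3 = 4; 4 < 0 — FAILS  ← smallest positive counterexample

Answer: x = 1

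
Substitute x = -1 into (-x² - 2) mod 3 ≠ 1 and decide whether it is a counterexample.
Substitute x = -1 into the relation:
x = -1: LHS = (-(-1)² - 2) mod 3 = (-3) mod 3 = 0; 0 ≠ 1 — holds

The claim holds here, so x = -1 is not a counterexample. (A counterexample exists elsewhere, e.g. x = 0.)

Answer: No, x = -1 is not a counterexample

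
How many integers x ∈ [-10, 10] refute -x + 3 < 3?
Counterexamples in [-10, 10]: {-10, -9, -8, -7, -6, -5, -4, -3, -2, -1, 0}.

Counting them gives 11 values.

Answer: 11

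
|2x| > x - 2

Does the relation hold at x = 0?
x = 0: LHS = |2·0| = |0| = 0, RHS = 0 - 2 = -2; 0 > -2 — holds

The relation is satisfied at x = 0.

Answer: Yes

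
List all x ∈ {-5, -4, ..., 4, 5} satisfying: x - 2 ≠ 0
Holds for: {-5, -4, -3, -2, -1, 0, 1, 3, 4, 5}
Fails for: {2}

Answer: {-5, -4, -3, -2, -1, 0, 1, 3, 4, 5}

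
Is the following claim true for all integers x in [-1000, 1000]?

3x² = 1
The claim fails at x = 0:
x = 0: LHS = 3·0² = 0; 0 = 1 — FAILS

Because a single integer refutes it, the statement is false.

Answer: False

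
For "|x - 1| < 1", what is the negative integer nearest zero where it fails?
Testing negative integers from -1 downward:
x = -1: LHS = |(-1) - 1| = |-2| = 2; 2 < 1 — FAILS  ← closest negative counterexample to 0

Answer: x = -1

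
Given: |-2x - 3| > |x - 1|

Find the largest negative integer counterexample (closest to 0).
Testing negative integers from -1 downward:
x = -1: LHS = |-2·(-1) - 3| = |-1| = 1, RHS = |(-1) - 1| = |-2| = 2; 1 > 2 — FAILS  ← closest negative counterexample to 0

Answer: x = -1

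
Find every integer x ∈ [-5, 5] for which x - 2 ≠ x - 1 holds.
Over all integers in [-5, 5], LHS − RHS is always negative; it is closest to 0 at x = 0, where it equals -1:
x = 0: LHS = 0 - 2 = -2, RHS = 0 - 1 = -1; -2 ≠ -1 — holds
At the ends of the range:
x = -5: LHS = (-5) - 2 = -7, RHS = (-5) - 1 = -6; -7 ≠ -6 — holds
x = 5: LHS = 5 - 2 = 3, RHS = 5 - 1 = 4; 3 ≠ 4 — holds
Hence LHS − RHS is never 0, i.e. the two sides are never equal, so the relation holds for every integer in [-5, 5].

Answer: All integers in [-5, 5]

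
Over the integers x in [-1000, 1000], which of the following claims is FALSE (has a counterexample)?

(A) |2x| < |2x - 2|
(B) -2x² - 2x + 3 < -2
(A) x = 1: LHS = |2·1| = |2| = 2, RHS = |2·1 - 2| = |0| = 0; 2 < 0 — FAILS
(B) x = 0: LHS = -2·0² - 2·0 + 3 = 3; 3 < -2 — FAILS

Answer: Both A and B are false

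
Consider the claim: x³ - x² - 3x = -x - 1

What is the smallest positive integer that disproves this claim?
Testing positive integers:
x = 1: LHS = 1³ - 1² - 3·1 = -3, RHS = -1 - 1 = -2; -3 = -2 — FAILS  ← smallest positive counterexample

Answer: x = 1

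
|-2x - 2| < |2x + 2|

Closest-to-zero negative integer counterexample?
Testing negative integers from -1 downward:
x = -1: LHS = |-2·(-1) - 2| = |0| = 0, RHS = |2·(-1) + 2| = |0| = 0; 0 < 0 — FAILS  ← closest negative counterexample to 0

Answer: x = -1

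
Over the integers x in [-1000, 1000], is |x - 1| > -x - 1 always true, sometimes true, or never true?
Over all integers in [-1000, 1000], LHS − RHS is smallest at x = 0, where it equals 2:
x = 0: LHS = |0 - 1| = |-1| = 1, RHS = -0 - 1 = -1; 1 > -1 — holds
At the ends of the range:
x = -1000: LHS = |(-1000) - 1| = |-1001| = 1001, RHS = -(-1000) - 1 = 999; 1001 > 999 — holds
x = 1000: LHS = |1000 - 1| = |999| = 999, RHS = -1000 - 1 = -1001; 999 > -1001 — holds
Hence LHS − RHS is never zero or negative, i.e. LHS > RHS throughout, so the relation holds for every integer in [-1000, 1000].

No counterexample exists.

Answer: Always true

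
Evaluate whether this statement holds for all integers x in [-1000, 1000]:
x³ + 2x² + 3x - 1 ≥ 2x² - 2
The claim fails at x = -1:
x = -1: LHS = (-1)³ + 2·(-1)² + 3·(-1) - 1 = -3, RHS = 2·(-1)² - 2 = 0; -3 ≥ 0 — FAILS

Because a single integer refutes it, the statement is false.

Answer: False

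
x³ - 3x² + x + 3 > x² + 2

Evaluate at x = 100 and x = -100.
x = 100: LHS = 100³ - 3·100² + 100 + 3 = 970103, RHS = 100² + 2 = 10002; 970103 > 10002 — holds
x = -100: LHS = (-100)³ - 3·(-100)² + (-100) + 3 = -1030097, RHS = (-100)² + 2 = 10002; -1030097 > 10002 — FAILS

Answer: Partially: holds for x = 100, fails for x = -100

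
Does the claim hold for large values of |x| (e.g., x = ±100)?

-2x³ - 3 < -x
x = 100: LHS = -2·100³ - 3 = -2000003; -2000003 < -100 — holds
x = -100: LHS = -2·(-100)³ - 3 = 1999997, RHS = -(-100) = 100; 1999997 < 100 — FAILS

Answer: Partially: holds for x = 100, fails for x = -100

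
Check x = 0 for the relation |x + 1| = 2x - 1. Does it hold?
x = 0: LHS = |0 + 1| = |1| = 1, RHS = 2·0 - 1 = -1; 1 = -1 — FAILS

The relation fails at x = 0, so x = 0 is a counterexample.

Answer: No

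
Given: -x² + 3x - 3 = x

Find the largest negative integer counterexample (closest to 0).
Testing negative integers from -1 downward:
x = -1: LHS = -(-1)² + 3·(-1) - 3 = -7; -7 = -1 — FAILS  ← closest negative counterexample to 0

Answer: x = -1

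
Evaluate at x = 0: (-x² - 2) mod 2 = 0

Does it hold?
x = 0: LHS = (-0² - 2) mod 2 = (-2) mod 2 = 0; 0 = 0 — holds

The relation is satisfied at x = 0.

Answer: Yes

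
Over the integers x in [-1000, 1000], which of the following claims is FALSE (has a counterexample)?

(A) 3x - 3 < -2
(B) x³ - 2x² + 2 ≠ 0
(A) x = 1: LHS = 3·1 - 3 = 0; 0 < -2 — FAILS

(B) Track d = LHS − RHS over the integers in [-1000, 1000]. Equality would need d = 0, but d changes sign only between consecutive integers, jumping over 0:
x = -1: LHS = (-1)³ - 2·(-1)² + 2 = -1; -1 ≠ 0 — holds  (d = -1)
x = 0: LHS = 0³ - 2·0² + 2 = 2; 2 ≠ 0 — holds  (d = 2)
Away from these crossings d keeps a constant sign, and checking every integer in [-1000, 1000] confirms d ≠ 0 throughout. Hence the two sides are never equal, so the relation holds for every integer in [-1000, 1000].

Only (A) has a counterexample.

Answer: A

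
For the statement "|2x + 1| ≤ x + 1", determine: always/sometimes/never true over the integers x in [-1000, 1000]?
Holds at x = 0: LHS = |2·0 + 1| = |1| = 1, RHS = 0 + 1 = 1; 1 ≤ 1 — holds
Fails at x = 1: LHS = |2·1 + 1| = |3| = 3, RHS = 1 + 1 = 2; 3 ≤ 2 — FAILS
It is satisfied by some integers in the range but not all.

Answer: Sometimes true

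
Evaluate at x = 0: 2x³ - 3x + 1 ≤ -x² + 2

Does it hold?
x = 0: LHS = 2·0³ - 3·0 + 1 = 1, RHS = -0² + 2 = 2; 1 ≤ 2 — holds

The relation is satisfied at x = 0.

Answer: Yes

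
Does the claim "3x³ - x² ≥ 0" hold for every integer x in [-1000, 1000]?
The claim fails at x = -1:
x = -1: LHS = 3·(-1)³ - (-1)² = -4; -4 ≥ 0 — FAILS

Because a single integer refutes it, the statement is false.

Answer: False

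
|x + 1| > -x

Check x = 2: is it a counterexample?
Substitute x = 2 into the relation:
x = 2: LHS = |2 + 1| = |3| = 3; 3 > -2 — holds

The claim holds here, so x = 2 is not a counterexample. (A counterexample exists elsewhere, e.g. x = -1.)

Answer: No, x = 2 is not a counterexample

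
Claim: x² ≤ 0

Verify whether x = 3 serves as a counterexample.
Substitute x = 3 into the relation:
x = 3: LHS = 3² = 9; 9 ≤ 0 — FAILS

Since the claim fails at x = 3, this value is a counterexample.

Answer: Yes, x = 3 is a counterexample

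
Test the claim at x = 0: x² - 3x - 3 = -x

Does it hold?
x = 0: LHS = 0² - 3·0 - 3 = -3, RHS = -0 = 0; -3 = 0 — FAILS

The relation fails at x = 0, so x = 0 is a counterexample.

Answer: No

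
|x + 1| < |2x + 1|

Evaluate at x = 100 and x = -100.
x = 100: LHS = |100 + 1| = |101| = 101, RHS = |2·100 + 1| = |201| = 201; 101 < 201 — holds
x = -100: LHS = |(-100) + 1| = |-99| = 99, RHS = |2·(-100) + 1| = |-199| = 199; 99 < 199 — holds

Answer: Yes, holds for both x = 100 and x = -100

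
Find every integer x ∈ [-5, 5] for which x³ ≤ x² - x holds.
Holds for: {-5, -4, -3, -2, -1, 0}
Fails for: {1, 2, 3, 4, 5}

Answer: {-5, -4, -3, -2, -1, 0}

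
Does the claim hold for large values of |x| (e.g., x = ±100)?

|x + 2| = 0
x = 100: LHS = |100 + 2| = |102| = 102; 102 = 0 — FAILS
x = -100: LHS = |(-100) + 2| = |-98| = 98; 98 = 0 — FAILS

Answer: No, fails for both x = 100 and x = -100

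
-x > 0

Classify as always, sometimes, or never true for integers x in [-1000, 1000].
Holds at x = -1: LHS = -(-1) = 1; 1 > 0 — holds
Fails at x = 0: LHS = -0 = 0; 0 > 0 — FAILS
It is satisfied by some integers in the range but not all.

Answer: Sometimes true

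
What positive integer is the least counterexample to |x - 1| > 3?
Testing positive integers:
x = 1: LHS = |1 - 1| = |0| = 0; 0 > 3 — FAILS  ← smallest positive counterexample

Answer: x = 1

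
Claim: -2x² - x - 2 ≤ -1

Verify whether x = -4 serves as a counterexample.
Substitute x = -4 into the relation:
x = -4: LHS = -2·(-4)² - (-4) - 2 = -30; -30 ≤ -1 — holds

The relation holds at x = -4, so it is not a counterexample.

Answer: No, x = -4 is not a counterexample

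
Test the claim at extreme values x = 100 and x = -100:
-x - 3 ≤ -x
x = 100: LHS = -100 - 3 = -103; -103 ≤ -100 — holds
x = -100: LHS = -(-100) - 3 = 97, RHS = -(-100) = 100; 97 ≤ 100 — holds

Answer: Yes, holds for both x = 100 and x = -100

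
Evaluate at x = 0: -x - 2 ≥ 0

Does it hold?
x = 0: LHS = -0 - 2 = -2; -2 ≥ 0 — FAILS

The relation fails at x = 0, so x = 0 is a counterexample.

Answer: No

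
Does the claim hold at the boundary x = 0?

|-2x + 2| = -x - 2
x = 0: LHS = |-2·0 + 2| = |2| = 2, RHS = -0 - 2 = -2; 2 = -2 — FAILS

The relation fails at x = 0, so x = 0 is a counterexample.

Answer: No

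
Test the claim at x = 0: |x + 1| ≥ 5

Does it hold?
x = 0: LHS = |0 + 1| = |1| = 1; 1 ≥ 5 — FAILS

The relation fails at x = 0, so x = 0 is a counterexample.

Answer: No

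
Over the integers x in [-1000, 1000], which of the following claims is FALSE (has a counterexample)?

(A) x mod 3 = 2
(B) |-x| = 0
(A) x = 0: LHS = 0 mod 3 = 0; 0 = 2 — FAILS
(B) x = 1: LHS = |-1| = 1; 1 = 0 — FAILS

Answer: Both A and B are false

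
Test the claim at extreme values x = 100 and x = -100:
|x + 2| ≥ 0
x = 100: LHS = |100 + 2| = |102| = 102; 102 ≥ 0 — holds
x = -100: LHS = |(-100) + 2| = |-98| = 98; 98 ≥ 0 — holds

Answer: Yes, holds for both x = 100 and x = -100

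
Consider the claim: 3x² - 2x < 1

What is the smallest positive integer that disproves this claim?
Testing positive integers:
x = 1: LHS = 3·1² - 2·1 = 1; 1 < 1 — FAILS  ← smallest positive counterexample

Answer: x = 1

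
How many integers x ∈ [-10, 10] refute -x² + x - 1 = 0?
Counterexamples in [-10, 10]: {-10, -9, -8, -7, -6, -5, -4, -3, -2, -1, 0, 1, 2, 3, 4, 5, 6, 7, 8, 9, 10}.

Counting them gives 21 values.

Answer: 21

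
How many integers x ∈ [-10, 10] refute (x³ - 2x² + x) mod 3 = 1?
Counterexamples in [-10, 10]: {-10, -9, -8, -7, -6, -5, -4, -3, -2, -1, 0, 1, 2, 3, 4, 5, 6, 7, 8, 9, 10}.

Counting them gives 21 values.

Answer: 21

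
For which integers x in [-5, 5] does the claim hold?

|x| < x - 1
Over all integers in [-5, 5], LHS − RHS is smallest at x = 0, where it equals 1:
x = 0: LHS = |0| = 0, RHS = 0 - 1 = -1; 0 < -1 — FAILS
At the ends of the range:
x = -5: LHS = |-5| = 5, RHS = (-5) - 1 = -6; 5 < -6 — FAILS
x = 5: LHS = |5| = 5, RHS = 5 - 1 = 4; 5 < 4 — FAILS
Hence LHS − RHS is never negative, i.e. LHS ≥ RHS throughout, so the claimed relation (<) fails for every integer in [-5, 5].

Answer: None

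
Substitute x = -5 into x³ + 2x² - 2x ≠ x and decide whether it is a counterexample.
Substitute x = -5 into the relation:
x = -5: LHS = (-5)³ + 2·(-5)² - 2·(-5) = -65; -65 ≠ -5 — holds

The claim holds here, so x = -5 is not a counterexample. (A counterexample exists elsewhere, e.g. x = 0.)

Answer: No, x = -5 is not a counterexample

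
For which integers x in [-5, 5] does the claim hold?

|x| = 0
Holds for: {0}
Fails for: {-5, -4, -3, -2, -1, 1, 2, 3, 4, 5}

Answer: {0}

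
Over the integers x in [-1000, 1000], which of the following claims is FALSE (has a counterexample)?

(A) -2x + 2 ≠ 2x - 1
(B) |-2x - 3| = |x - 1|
(A) Track d = LHS − RHS over the integers in [-1000, 1000]. Equality would need d = 0, but d changes sign only between consecutive integers, jumping over 0:
x = 0: LHS = -2·0 + 2 = 2, RHS = 2·0 - 1 = -1; 2 ≠ -1 — holds  (d = 3)
x = 1: LHS = -2·1 + 2 = 0, RHS = 2·1 - 1 = 1; 0 ≠ 1 — holds  (d = -1)
Away from these crossings d keeps a constant sign, and checking every integer in [-1000, 1000] confirms d ≠ 0 throughout. Hence the two sides are never equal, so the relation holds for every integer in [-1000, 1000].

(B) x = 0: LHS = |-2·0 - 3| = |-3| = 3, RHS = |0 - 1| = |-1| = 1; 3 = 1 — FAILS

Only (B) has a counterexample.

Answer: B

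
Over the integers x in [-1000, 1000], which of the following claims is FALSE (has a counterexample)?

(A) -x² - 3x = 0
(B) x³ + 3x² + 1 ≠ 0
(A) x = 1: LHS = -1² - 3·1 = -4; -4 = 0 — FAILS

(B) Track d = LHS − RHS over the integers in [-1000, 1000]. Equality would need d = 0, but d changes sign only between consecutive integers, jumping over 0:
x = -4: LHS = (-4)³ + 3·(-4)² + 1 = -15; -15 ≠ 0 — holds  (d = -15)
x = -3: LHS = (-3)³ + 3·(-3)² + 1 = 1; 1 ≠ 0 — holds  (d = 1)
Away from these crossings d keeps a constant sign, and checking every integer in [-1000, 1000] confirms d ≠ 0 throughout. Hence the two sides are never equal, so the relation holds for every integer in [-1000, 1000].

Only (A) has a counterexample.

Answer: A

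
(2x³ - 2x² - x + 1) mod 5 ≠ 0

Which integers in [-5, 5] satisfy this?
Holds for: {-5, -3, -2, -1, 0, 2, 3, 4, 5}
Fails for: {-4, 1}

Answer: {-5, -3, -2, -1, 0, 2, 3, 4, 5}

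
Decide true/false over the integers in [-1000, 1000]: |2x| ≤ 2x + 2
The claim fails at x = -1:
x = -1: LHS = |2·(-1)| = |-2| = 2, RHS = 2·(-1) + 2 = 0; 2 ≤ 0 — FAILS

Because a single integer refutes it, the statement is false.

Answer: False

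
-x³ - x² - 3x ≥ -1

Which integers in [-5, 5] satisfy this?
Holds for: {-5, -4, -3, -2, -1, 0}
Fails for: {1, 2, 3, 4, 5}

Answer: {-5, -4, -3, -2, -1, 0}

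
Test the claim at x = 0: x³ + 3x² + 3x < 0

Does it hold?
x = 0: LHS = 0³ + 3·0² + 3·0 = 0; 0 < 0 — FAILS

The relation fails at x = 0, so x = 0 is a counterexample.

Answer: No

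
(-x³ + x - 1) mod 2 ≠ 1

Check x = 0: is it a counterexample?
Substitute x = 0 into the relation:
x = 0: LHS = (-0³ + 0 - 1) mod 2 = (-1) mod 2 = 1; 1 ≠ 1 — FAILS

Since the claim fails at x = 0, this value is a counterexample.

Answer: Yes, x = 0 is a counterexample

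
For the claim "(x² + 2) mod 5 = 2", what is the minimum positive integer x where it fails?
Testing positive integers:
x = 1: LHS = (1² + 2) mod 5 = 3 mod 5 = 3; 3 = 2 — FAILS  ← smallest positive counterexample

Answer: x = 1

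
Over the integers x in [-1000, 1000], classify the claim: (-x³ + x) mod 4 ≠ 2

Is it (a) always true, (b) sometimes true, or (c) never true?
Holds at x = 0: LHS = (-0³ + 0) mod 4 = 0 mod 4 = 0; 0 ≠ 2 — holds
Fails at x = 2: LHS = (-2³ + 2) mod 4 = (-6) mod 4 = 2; 2 ≠ 2 — FAILS
It is satisfied by some integers in the range but not all.

Answer: Sometimes true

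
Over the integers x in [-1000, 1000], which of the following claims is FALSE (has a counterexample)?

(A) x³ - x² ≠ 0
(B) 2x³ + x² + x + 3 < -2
(A) x = 0: LHS = 0³ - 0² = 0; 0 ≠ 0 — FAILS
(B) x = 0: LHS = 2·0³ + 0² + 0 + 3 = 3; 3 < -2 — FAILS

Answer: Both A and B are false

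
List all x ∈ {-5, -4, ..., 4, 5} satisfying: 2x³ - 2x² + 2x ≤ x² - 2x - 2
Holds for: {-5, -4, -3, -2, -1}
Fails for: {0, 1, 2, 3, 4, 5}

Answer: {-5, -4, -3, -2, -1}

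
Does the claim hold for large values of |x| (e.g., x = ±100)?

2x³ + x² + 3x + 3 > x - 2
x = 100: LHS = 2·100³ + 100² + 3·100 + 3 = 2010303, RHS = 100 - 2 = 98; 2010303 > 98 — holds
x = -100: LHS = 2·(-100)³ + (-100)² + 3·(-100) + 3 = -1990297, RHS = (-100) - 2 = -102; -1990297 > -102 — FAILS

Answer: Partially: holds for x = 100, fails for x = -100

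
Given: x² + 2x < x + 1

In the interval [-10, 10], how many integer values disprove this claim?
Counterexamples in [-10, 10]: {-10, -9, -8, -7, -6, -5, -4, -3, -2, 1, 2, 3, 4, 5, 6, 7, 8, 9, 10}.

Counting them gives 19 values.

Answer: 19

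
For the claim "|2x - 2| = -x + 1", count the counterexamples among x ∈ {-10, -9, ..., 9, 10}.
Counterexamples in [-10, 10]: {-10, -9, -8, -7, -6, -5, -4, -3, -2, -1, 0, 2, 3, 4, 5, 6, 7, 8, 9, 10}.

Counting them gives 20 values.

Answer: 20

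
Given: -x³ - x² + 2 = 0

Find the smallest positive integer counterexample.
Testing positive integers:
x = 1: LHS = -1³ - 1² + 2 = 0; 0 = 0 — holds
x = 2: LHS = -2³ - 2² + 2 = -10; -10 = 0 — FAILS  ← smallest positive counterexample

Answer: x = 2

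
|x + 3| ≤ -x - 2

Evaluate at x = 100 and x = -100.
x = 100: LHS = |100 + 3| = |103| = 103, RHS = -100 - 2 = -102; 103 ≤ -102 — FAILS
x = -100: LHS = |(-100) + 3| = |-97| = 97, RHS = -(-100) - 2 = 98; 97 ≤ 98 — holds

Answer: Partially: fails for x = 100, holds for x = -100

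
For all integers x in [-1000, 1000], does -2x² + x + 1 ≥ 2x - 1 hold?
The claim fails at x = 1:
x = 1: LHS = -2·1² + 1 + 1 = 0, RHS = 2·1 - 1 = 1; 0 ≥ 1 — FAILS

Because a single integer refutes it, the statement is false.

Answer: False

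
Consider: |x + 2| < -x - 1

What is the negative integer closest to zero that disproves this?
Testing negative integers from -1 downward:
x = -1: LHS = |(-1) + 2| = |1| = 1, RHS = -(-1) - 1 = 0; 1 < 0 — FAILS  ← closest negative counterexample to 0

Answer: x = -1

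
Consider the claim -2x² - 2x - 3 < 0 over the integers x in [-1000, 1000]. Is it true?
Over all integers in [-1000, 1000], LHS − RHS is largest at x = 0, where it equals -3:
x = 0: LHS = -2·0² - 2·0 - 3 = -3; -3 < 0 — holds
At the ends of the range:
x = -1000: LHS = -2·(-1000)² - 2·(-1000) - 3 = -1998003; -1998003 < 0 — holds
x = 1000: LHS = -2·1000² - 2·1000 - 3 = -2002003; -2002003 < 0 — holds
Hence LHS − RHS is never zero or positive, i.e. LHS < RHS throughout, so the relation holds for every integer in [-1000, 1000].

No counterexample exists.

Answer: True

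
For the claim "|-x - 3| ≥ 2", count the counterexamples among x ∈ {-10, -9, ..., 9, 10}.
Counterexamples in [-10, 10]: {-4, -3, -2}.

Counting them gives 3 values.

Answer: 3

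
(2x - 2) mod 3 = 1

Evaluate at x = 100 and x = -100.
x = 100: LHS = (2·100 - 2) mod 3 = 198 mod 3 = 0; 0 = 1 — FAILS
x = -100: LHS = (2·(-100) - 2) mod 3 = (-202) mod 3 = 2; 2 = 1 — FAILS

Answer: No, fails for both x = 100 and x = -100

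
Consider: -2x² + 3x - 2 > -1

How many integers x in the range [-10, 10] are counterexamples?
Counterexamples in [-10, 10]: {-10, -9, -8, -7, -6, -5, -4, -3, -2, -1, 0, 1, 2, 3, 4, 5, 6, 7, 8, 9, 10}.

Counting them gives 21 values.

Answer: 21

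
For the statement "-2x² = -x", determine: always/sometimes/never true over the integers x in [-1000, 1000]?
Holds at x = 0: LHS = -2·0² = 0, RHS = -0 = 0; 0 = 0 — holds
Fails at x = 1: LHS = -2·1² = -2; -2 = -1 — FAILS
It is satisfied by some integers in the range but not all.

Answer: Sometimes true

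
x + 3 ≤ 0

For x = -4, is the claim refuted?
Substitute x = -4 into the relation:
x = -4: LHS = (-4) + 3 = -1; -1 ≤ 0 — holds

The claim holds here, so x = -4 is not a counterexample. (A counterexample exists elsewhere, e.g. x = 0.)

Answer: No, x = -4 is not a counterexample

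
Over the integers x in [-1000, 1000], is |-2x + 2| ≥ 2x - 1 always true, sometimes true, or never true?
Holds at x = 0: LHS = |-2·0 + 2| = |2| = 2, RHS = 2·0 - 1 = -1; 2 ≥ -1 — holds
Fails at x = 1: LHS = |-2·1 + 2| = |0| = 0, RHS = 2·1 - 1 = 1; 0 ≥ 1 — FAILS
It is satisfied by some integers in the range but not all.

Answer: Sometimes true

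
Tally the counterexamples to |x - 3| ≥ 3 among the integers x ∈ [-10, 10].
Counterexamples in [-10, 10]: {1, 2, 3, 4, 5}.

Counting them gives 5 values.

Answer: 5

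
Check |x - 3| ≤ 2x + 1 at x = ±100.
x = 100: LHS = |100 - 3| = |97| = 97, RHS = 2·100 + 1 = 201; 97 ≤ 201 — holds
x = -100: LHS = |(-100) - 3| = |-103| = 103, RHS = 2·(-100) + 1 = -199; 103 ≤ -199 — FAILS

Answer: Partially: holds for x = 100, fails for x = -100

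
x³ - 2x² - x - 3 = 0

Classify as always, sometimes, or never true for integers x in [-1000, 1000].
Track d = LHS − RHS over the integers in [-1000, 1000]. Equality would need d = 0, but d changes sign only between consecutive integers, jumping over 0:
x = 2: LHS = 2³ - 2·2² - 2 - 3 = -5; -5 = 0 — FAILS  (d = -5)
x = 3: LHS = 3³ - 2·3² - 3 - 3 = 3; 3 = 0 — FAILS  (d = 3)
Away from these crossings d keeps a constant sign, and checking every integer in [-1000, 1000] confirms d ≠ 0 throughout. Hence the two sides are never equal, so the claimed relation (=) fails for every integer in [-1000, 1000].

No integer in the range satisfies it.

Answer: Never true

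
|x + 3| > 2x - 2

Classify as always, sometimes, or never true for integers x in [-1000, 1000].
Holds at x = 0: LHS = |0 + 3| = |3| = 3, RHS = 2·0 - 2 = -2; 3 > -2 — holds
Fails at x = 5: LHS = |5 + 3| = |8| = 8, RHS = 2·5 - 2 = 8; 8 > 8 — FAILS
It is satisfied by some integers in the range but not all.

Answer: Sometimes true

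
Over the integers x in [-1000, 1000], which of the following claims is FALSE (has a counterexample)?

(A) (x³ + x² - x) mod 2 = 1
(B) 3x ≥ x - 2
(A) x = 0: LHS = (0³ + 0² - 0) mod 2 = 0 mod 2 = 0; 0 = 1 — FAILS
(B) x = -2: LHS = 3·(-2) = -6, RHS = (-2) - 2 = -4; -6 ≥ -4 — FAILS

Answer: Both A and B are false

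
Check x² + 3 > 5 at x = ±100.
x = 100: LHS = 100² + 3 = 10003; 10003 > 5 — holds
x = -100: LHS = (-100)² + 3 = 10003; 10003 > 5 — holds

Answer: Yes, holds for both x = 100 and x = -100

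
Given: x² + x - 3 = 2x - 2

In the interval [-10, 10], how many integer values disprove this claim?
Counterexamples in [-10, 10]: {-10, -9, -8, -7, -6, -5, -4, -3, -2, -1, 0, 1, 2, 3, 4, 5, 6, 7, 8, 9, 10}.

Counting them gives 21 values.

Answer: 21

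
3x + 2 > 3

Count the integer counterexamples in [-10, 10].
Counterexamples in [-10, 10]: {-10, -9, -8, -7, -6, -5, -4, -3, -2, -1, 0}.

Counting them gives 11 values.

Answer: 11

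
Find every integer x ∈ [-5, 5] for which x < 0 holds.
Holds for: {-5, -4, -3, -2, -1}
Fails for: {0, 1, 2, 3, 4, 5}

Answer: {-5, -4, -3, -2, -1}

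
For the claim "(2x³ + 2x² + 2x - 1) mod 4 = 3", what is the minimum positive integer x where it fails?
Testing positive integers:
x = 1: LHS = (2·1³ + 2·1² + 2·1 - 1) mod 4 = 5 mod 4 = 1; 1 = 3 — FAILS  ← smallest positive counterexample

Answer: x = 1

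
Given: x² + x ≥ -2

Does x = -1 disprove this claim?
Substitute x = -1 into the relation:
x = -1: LHS = (-1)² + (-1) = 0; 0 ≥ -2 — holds

The relation holds at x = -1, so it is not a counterexample.

Answer: No, x = -1 is not a counterexample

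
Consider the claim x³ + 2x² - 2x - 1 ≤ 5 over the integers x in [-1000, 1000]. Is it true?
The claim fails at x = 2:
x = 2: LHS = 2³ + 2·2² - 2·2 - 1 = 11; 11 ≤ 5 — FAILS

Because a single integer refutes it, the statement is false.

Answer: False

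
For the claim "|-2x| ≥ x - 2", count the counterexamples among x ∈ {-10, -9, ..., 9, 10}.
Over all integers in [-10, 10], LHS − RHS is smallest at x = 0, where it equals 2:
x = 0: LHS = |-2·0| = |0| = 0, RHS = 0 - 2 = -2; 0 ≥ -2 — holds
At the ends of the range:
x = -10: LHS = |-2·(-10)| = |20| = 20, RHS = (-10) - 2 = -12; 20 ≥ -12 — holds
x = 10: LHS = |-2·10| = |-20| = 20, RHS = 10 - 2 = 8; 20 ≥ 8 — holds
Hence LHS − RHS is never negative, i.e. LHS ≥ RHS throughout, so the relation holds for every integer in [-10, 10].

No counterexample appears in that range.

Answer: 0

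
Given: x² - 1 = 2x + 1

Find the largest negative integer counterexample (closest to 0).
Testing negative integers from -1 downward:
x = -1: LHS = (-1)² - 1 = 0, RHS = 2·(-1) + 1 = -1; 0 = -1 — FAILS  ← closest negative counterexample to 0

Answer: x = -1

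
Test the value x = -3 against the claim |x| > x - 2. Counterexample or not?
Substitute x = -3 into the relation:
x = -3: LHS = |-3| = 3, RHS = (-3) - 2 = -5; 3 > -5 — holds

The relation holds at x = -3, so it is not a counterexample.

Answer: No, x = -3 is not a counterexample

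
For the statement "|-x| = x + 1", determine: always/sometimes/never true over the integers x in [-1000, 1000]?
Track d = LHS − RHS over the integers in [-1000, 1000]. Equality would need d = 0, but d changes sign only between consecutive integers, jumping over 0:
x = -1: LHS = |-(-1)| = |1| = 1, RHS = (-1) + 1 = 0; 1 = 0 — FAILS  (d = 1)
x = 0: LHS = |-0| = |0| = 0, RHS = 0 + 1 = 1; 0 = 1 — FAILS  (d = -1)
Away from these crossings d keeps a constant sign, and checking every integer in [-1000, 1000] confirms d ≠ 0 throughout. Hence the two sides are never equal, so the claimed relation (=) fails for every integer in [-1000, 1000].

No integer in the range satisfies it.

Answer: Never true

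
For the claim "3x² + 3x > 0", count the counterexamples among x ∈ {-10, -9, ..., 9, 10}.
Counterexamples in [-10, 10]: {-1, 0}.

Counting them gives 2 values.

Answer: 2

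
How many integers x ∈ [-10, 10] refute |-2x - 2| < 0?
Counterexamples in [-10, 10]: {-10, -9, -8, -7, -6, -5, -4, -3, -2, -1, 0, 1, 2, 3, 4, 5, 6, 7, 8, 9, 10}.

Counting them gives 21 values.

Answer: 21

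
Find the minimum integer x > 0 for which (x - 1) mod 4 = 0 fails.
Testing positive integers:
x = 1: LHS = (1 - 1) mod 4 = 0 mod 4 = 0; 0 = 0 — holds
x = 2: LHS = (2 - 1) mod 4 = 1 mod 4 = 1; 1 = 0 — FAILS  ← smallest positive counterexample

Answer: x = 2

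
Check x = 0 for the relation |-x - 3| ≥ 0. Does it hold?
x = 0: LHS = |-0 - 3| = |-3| = 3; 3 ≥ 0 — holds

The relation is satisfied at x = 0.

Answer: Yes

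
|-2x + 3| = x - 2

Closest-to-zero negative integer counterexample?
Testing negative integers from -1 downward:
x = -1: LHS = |-2·(-1) + 3| = |5| = 5, RHS = (-1) - 2 = -3; 5 = -3 — FAILS  ← closest negative counterexample to 0

Answer: x = -1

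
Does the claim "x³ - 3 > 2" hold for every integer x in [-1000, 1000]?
The claim fails at x = 0:
x = 0: LHS = 0³ - 3 = -3; -3 > 2 — FAILS

Because a single integer refutes it, the statement is false.

Answer: False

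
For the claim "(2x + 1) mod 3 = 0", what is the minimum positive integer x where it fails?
Testing positive integers:
x = 1: LHS = (2·1 + 1) mod 3 = 3 mod 3 = 0; 0 = 0 — holds
x = 2: LHS = (2·2 + 1) mod 3 = 5 mod 3 = 2; 2 = 0 — FAILS  ← smallest positive counterexample

Answer: x = 2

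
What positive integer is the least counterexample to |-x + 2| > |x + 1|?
Testing positive integers:
x = 1: LHS = |-1 + 2| = |1| = 1, RHS = |1 + 1| = |2| = 2; 1 > 2 — FAILS  ← smallest positive counterexample

Answer: x = 1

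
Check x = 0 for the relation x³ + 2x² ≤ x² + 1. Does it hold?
x = 0: LHS = 0³ + 2·0² = 0, RHS = 0² + 1 = 1; 0 ≤ 1 — holds

The relation is satisfied at x = 0.

Answer: Yes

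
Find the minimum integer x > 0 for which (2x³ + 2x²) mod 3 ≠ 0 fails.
Testing positive integers:
x = 1: LHS = (2·1³ + 2·1²) mod 3 = 4 mod 3 = 1; 1 ≠ 0 — holds
x = 2: LHS = (2·2³ + 2·2²) mod 3 = 24 mod 3 = 0; 0 ≠ 0 — FAILS  ← smallest positive counterexample

Answer: x = 2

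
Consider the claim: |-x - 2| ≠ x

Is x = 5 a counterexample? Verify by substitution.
Substitute x = 5 into the relation:
x = 5: LHS = |-5 - 2| = |-7| = 7; 7 ≠ 5 — holds

The relation holds at x = 5, so it is not a counterexample.

Answer: No, x = 5 is not a counterexample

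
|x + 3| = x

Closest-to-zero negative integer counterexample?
Testing negative integers from -1 downward:
x = -1: LHS = |(-1) + 3| = |2| = 2; 2 = -1 — FAILS  ← closest negative counterexample to 0

Answer: x = -1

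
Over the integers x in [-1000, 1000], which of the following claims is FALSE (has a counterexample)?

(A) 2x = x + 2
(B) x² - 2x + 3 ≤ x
(A) x = 0: LHS = 2·0 = 0, RHS = 0 + 2 = 2; 0 = 2 — FAILS
(B) x = 0: LHS = 0² - 2·0 + 3 = 3; 3 ≤ 0 — FAILS

Answer: Both A and B are false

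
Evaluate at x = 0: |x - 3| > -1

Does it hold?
x = 0: LHS = |0 - 3| = |-3| = 3; 3 > -1 — holds

The relation is satisfied at x = 0.

Answer: Yes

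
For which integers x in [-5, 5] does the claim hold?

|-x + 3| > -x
Over all integers in [-5, 5], LHS − RHS is smallest at x = 0, where it equals 3:
x = 0: LHS = |-0 + 3| = |3| = 3, RHS = -0 = 0; 3 > 0 — holds
At the ends of the range:
x = -5: LHS = |-(-5) + 3| = |8| = 8, RHS = -(-5) = 5; 8 > 5 — holds
x = 5: LHS = |-5 + 3| = |-2| = 2; 2 > -5 — holds
Hence LHS − RHS is never zero or negative, i.e. LHS > RHS throughout, so the relation holds for every integer in [-5, 5].

Answer: All integers in [-5, 5]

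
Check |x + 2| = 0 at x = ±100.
x = 100: LHS = |100 + 2| = |102| = 102; 102 = 0 — FAILS
x = -100: LHS = |(-100) + 2| = |-98| = 98; 98 = 0 — FAILS

Answer: No, fails for both x = 100 and x = -100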